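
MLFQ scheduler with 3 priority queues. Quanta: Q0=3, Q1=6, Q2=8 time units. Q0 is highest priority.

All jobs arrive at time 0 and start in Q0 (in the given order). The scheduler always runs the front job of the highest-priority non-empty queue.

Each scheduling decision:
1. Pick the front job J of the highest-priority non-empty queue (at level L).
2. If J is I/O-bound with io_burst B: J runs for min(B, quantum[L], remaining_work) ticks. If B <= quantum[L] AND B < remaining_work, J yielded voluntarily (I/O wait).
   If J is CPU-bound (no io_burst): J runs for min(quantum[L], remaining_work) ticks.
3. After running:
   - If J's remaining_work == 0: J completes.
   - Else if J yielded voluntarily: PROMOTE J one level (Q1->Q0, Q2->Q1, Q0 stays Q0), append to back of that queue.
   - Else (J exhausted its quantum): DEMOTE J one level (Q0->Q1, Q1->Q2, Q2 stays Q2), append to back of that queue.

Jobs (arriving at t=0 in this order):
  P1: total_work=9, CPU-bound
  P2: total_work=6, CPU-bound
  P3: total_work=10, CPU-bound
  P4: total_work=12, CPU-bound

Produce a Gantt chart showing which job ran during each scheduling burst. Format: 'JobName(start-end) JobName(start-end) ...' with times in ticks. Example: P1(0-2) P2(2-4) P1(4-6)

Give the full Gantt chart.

Answer: P1(0-3) P2(3-6) P3(6-9) P4(9-12) P1(12-18) P2(18-21) P3(21-27) P4(27-33) P3(33-34) P4(34-37)

Derivation:
t=0-3: P1@Q0 runs 3, rem=6, quantum used, demote→Q1. Q0=[P2,P3,P4] Q1=[P1] Q2=[]
t=3-6: P2@Q0 runs 3, rem=3, quantum used, demote→Q1. Q0=[P3,P4] Q1=[P1,P2] Q2=[]
t=6-9: P3@Q0 runs 3, rem=7, quantum used, demote→Q1. Q0=[P4] Q1=[P1,P2,P3] Q2=[]
t=9-12: P4@Q0 runs 3, rem=9, quantum used, demote→Q1. Q0=[] Q1=[P1,P2,P3,P4] Q2=[]
t=12-18: P1@Q1 runs 6, rem=0, completes. Q0=[] Q1=[P2,P3,P4] Q2=[]
t=18-21: P2@Q1 runs 3, rem=0, completes. Q0=[] Q1=[P3,P4] Q2=[]
t=21-27: P3@Q1 runs 6, rem=1, quantum used, demote→Q2. Q0=[] Q1=[P4] Q2=[P3]
t=27-33: P4@Q1 runs 6, rem=3, quantum used, demote→Q2. Q0=[] Q1=[] Q2=[P3,P4]
t=33-34: P3@Q2 runs 1, rem=0, completes. Q0=[] Q1=[] Q2=[P4]
t=34-37: P4@Q2 runs 3, rem=0, completes. Q0=[] Q1=[] Q2=[]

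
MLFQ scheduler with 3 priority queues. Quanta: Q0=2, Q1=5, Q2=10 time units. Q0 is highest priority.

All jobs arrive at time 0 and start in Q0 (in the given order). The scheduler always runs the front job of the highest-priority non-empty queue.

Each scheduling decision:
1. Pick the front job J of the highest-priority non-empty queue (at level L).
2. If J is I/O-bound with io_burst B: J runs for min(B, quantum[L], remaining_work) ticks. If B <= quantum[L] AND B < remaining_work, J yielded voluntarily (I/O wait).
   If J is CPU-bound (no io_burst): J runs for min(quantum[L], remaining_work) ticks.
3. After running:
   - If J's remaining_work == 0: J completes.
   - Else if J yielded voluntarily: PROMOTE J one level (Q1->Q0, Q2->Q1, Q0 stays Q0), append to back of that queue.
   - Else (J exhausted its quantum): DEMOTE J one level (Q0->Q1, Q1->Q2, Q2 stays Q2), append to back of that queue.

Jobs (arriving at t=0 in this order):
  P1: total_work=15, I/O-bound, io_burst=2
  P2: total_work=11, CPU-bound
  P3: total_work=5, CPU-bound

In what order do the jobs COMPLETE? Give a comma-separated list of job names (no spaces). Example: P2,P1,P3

t=0-2: P1@Q0 runs 2, rem=13, I/O yield, promote→Q0. Q0=[P2,P3,P1] Q1=[] Q2=[]
t=2-4: P2@Q0 runs 2, rem=9, quantum used, demote→Q1. Q0=[P3,P1] Q1=[P2] Q2=[]
t=4-6: P3@Q0 runs 2, rem=3, quantum used, demote→Q1. Q0=[P1] Q1=[P2,P3] Q2=[]
t=6-8: P1@Q0 runs 2, rem=11, I/O yield, promote→Q0. Q0=[P1] Q1=[P2,P3] Q2=[]
t=8-10: P1@Q0 runs 2, rem=9, I/O yield, promote→Q0. Q0=[P1] Q1=[P2,P3] Q2=[]
t=10-12: P1@Q0 runs 2, rem=7, I/O yield, promote→Q0. Q0=[P1] Q1=[P2,P3] Q2=[]
t=12-14: P1@Q0 runs 2, rem=5, I/O yield, promote→Q0. Q0=[P1] Q1=[P2,P3] Q2=[]
t=14-16: P1@Q0 runs 2, rem=3, I/O yield, promote→Q0. Q0=[P1] Q1=[P2,P3] Q2=[]
t=16-18: P1@Q0 runs 2, rem=1, I/O yield, promote→Q0. Q0=[P1] Q1=[P2,P3] Q2=[]
t=18-19: P1@Q0 runs 1, rem=0, completes. Q0=[] Q1=[P2,P3] Q2=[]
t=19-24: P2@Q1 runs 5, rem=4, quantum used, demote→Q2. Q0=[] Q1=[P3] Q2=[P2]
t=24-27: P3@Q1 runs 3, rem=0, completes. Q0=[] Q1=[] Q2=[P2]
t=27-31: P2@Q2 runs 4, rem=0, completes. Q0=[] Q1=[] Q2=[]

Answer: P1,P3,P2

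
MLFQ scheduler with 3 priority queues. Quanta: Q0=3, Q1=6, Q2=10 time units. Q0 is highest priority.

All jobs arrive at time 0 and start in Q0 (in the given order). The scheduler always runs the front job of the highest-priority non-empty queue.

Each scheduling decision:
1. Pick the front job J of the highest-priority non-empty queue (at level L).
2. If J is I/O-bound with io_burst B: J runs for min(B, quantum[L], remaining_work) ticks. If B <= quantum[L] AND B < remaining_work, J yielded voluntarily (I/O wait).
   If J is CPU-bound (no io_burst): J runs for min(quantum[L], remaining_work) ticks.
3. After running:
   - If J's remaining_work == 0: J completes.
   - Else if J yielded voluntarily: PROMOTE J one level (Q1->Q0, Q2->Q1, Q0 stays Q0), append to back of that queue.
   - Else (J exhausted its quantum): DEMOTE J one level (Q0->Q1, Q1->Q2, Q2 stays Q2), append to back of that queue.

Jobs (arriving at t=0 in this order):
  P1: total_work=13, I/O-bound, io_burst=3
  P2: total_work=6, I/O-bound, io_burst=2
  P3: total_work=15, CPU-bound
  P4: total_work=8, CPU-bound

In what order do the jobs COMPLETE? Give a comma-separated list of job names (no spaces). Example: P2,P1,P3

t=0-3: P1@Q0 runs 3, rem=10, I/O yield, promote→Q0. Q0=[P2,P3,P4,P1] Q1=[] Q2=[]
t=3-5: P2@Q0 runs 2, rem=4, I/O yield, promote→Q0. Q0=[P3,P4,P1,P2] Q1=[] Q2=[]
t=5-8: P3@Q0 runs 3, rem=12, quantum used, demote→Q1. Q0=[P4,P1,P2] Q1=[P3] Q2=[]
t=8-11: P4@Q0 runs 3, rem=5, quantum used, demote→Q1. Q0=[P1,P2] Q1=[P3,P4] Q2=[]
t=11-14: P1@Q0 runs 3, rem=7, I/O yield, promote→Q0. Q0=[P2,P1] Q1=[P3,P4] Q2=[]
t=14-16: P2@Q0 runs 2, rem=2, I/O yield, promote→Q0. Q0=[P1,P2] Q1=[P3,P4] Q2=[]
t=16-19: P1@Q0 runs 3, rem=4, I/O yield, promote→Q0. Q0=[P2,P1] Q1=[P3,P4] Q2=[]
t=19-21: P2@Q0 runs 2, rem=0, completes. Q0=[P1] Q1=[P3,P4] Q2=[]
t=21-24: P1@Q0 runs 3, rem=1, I/O yield, promote→Q0. Q0=[P1] Q1=[P3,P4] Q2=[]
t=24-25: P1@Q0 runs 1, rem=0, completes. Q0=[] Q1=[P3,P4] Q2=[]
t=25-31: P3@Q1 runs 6, rem=6, quantum used, demote→Q2. Q0=[] Q1=[P4] Q2=[P3]
t=31-36: P4@Q1 runs 5, rem=0, completes. Q0=[] Q1=[] Q2=[P3]
t=36-42: P3@Q2 runs 6, rem=0, completes. Q0=[] Q1=[] Q2=[]

Answer: P2,P1,P4,P3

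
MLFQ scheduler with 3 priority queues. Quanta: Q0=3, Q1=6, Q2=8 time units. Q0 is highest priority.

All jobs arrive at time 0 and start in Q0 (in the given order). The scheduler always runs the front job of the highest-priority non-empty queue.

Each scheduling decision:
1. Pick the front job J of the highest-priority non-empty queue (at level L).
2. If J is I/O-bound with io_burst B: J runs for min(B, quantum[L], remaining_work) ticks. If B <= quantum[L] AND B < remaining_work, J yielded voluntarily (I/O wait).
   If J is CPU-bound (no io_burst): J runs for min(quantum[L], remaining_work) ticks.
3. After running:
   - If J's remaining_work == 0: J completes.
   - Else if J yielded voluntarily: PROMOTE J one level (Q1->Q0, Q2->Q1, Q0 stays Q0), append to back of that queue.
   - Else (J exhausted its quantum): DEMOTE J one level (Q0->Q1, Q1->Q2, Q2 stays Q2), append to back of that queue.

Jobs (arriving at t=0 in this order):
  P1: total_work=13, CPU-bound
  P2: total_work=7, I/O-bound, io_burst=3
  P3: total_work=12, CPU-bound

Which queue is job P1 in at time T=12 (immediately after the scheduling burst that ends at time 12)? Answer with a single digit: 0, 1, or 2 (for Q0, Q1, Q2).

t=0-3: P1@Q0 runs 3, rem=10, quantum used, demote→Q1. Q0=[P2,P3] Q1=[P1] Q2=[]
t=3-6: P2@Q0 runs 3, rem=4, I/O yield, promote→Q0. Q0=[P3,P2] Q1=[P1] Q2=[]
t=6-9: P3@Q0 runs 3, rem=9, quantum used, demote→Q1. Q0=[P2] Q1=[P1,P3] Q2=[]
t=9-12: P2@Q0 runs 3, rem=1, I/O yield, promote→Q0. Q0=[P2] Q1=[P1,P3] Q2=[]
t=12-13: P2@Q0 runs 1, rem=0, completes. Q0=[] Q1=[P1,P3] Q2=[]
t=13-19: P1@Q1 runs 6, rem=4, quantum used, demote→Q2. Q0=[] Q1=[P3] Q2=[P1]
t=19-25: P3@Q1 runs 6, rem=3, quantum used, demote→Q2. Q0=[] Q1=[] Q2=[P1,P3]
t=25-29: P1@Q2 runs 4, rem=0, completes. Q0=[] Q1=[] Q2=[P3]
t=29-32: P3@Q2 runs 3, rem=0, completes. Q0=[] Q1=[] Q2=[]

Answer: 1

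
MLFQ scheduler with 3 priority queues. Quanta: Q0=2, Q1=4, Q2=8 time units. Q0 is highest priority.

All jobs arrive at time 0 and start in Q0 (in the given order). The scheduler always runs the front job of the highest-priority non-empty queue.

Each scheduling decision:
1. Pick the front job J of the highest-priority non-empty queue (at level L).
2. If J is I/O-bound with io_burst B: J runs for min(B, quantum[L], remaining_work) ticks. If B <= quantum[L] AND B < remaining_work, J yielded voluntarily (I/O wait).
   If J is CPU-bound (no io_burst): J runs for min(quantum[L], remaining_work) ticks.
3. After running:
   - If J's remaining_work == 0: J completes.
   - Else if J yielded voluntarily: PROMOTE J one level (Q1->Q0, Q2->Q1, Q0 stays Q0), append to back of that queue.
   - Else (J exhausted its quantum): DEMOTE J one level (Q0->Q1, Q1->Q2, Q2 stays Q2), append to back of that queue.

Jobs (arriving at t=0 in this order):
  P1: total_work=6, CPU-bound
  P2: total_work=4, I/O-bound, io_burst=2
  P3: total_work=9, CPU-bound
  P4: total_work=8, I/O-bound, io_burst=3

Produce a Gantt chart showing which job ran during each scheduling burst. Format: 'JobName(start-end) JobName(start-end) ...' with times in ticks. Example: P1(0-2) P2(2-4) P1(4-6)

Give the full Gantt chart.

t=0-2: P1@Q0 runs 2, rem=4, quantum used, demote→Q1. Q0=[P2,P3,P4] Q1=[P1] Q2=[]
t=2-4: P2@Q0 runs 2, rem=2, I/O yield, promote→Q0. Q0=[P3,P4,P2] Q1=[P1] Q2=[]
t=4-6: P3@Q0 runs 2, rem=7, quantum used, demote→Q1. Q0=[P4,P2] Q1=[P1,P3] Q2=[]
t=6-8: P4@Q0 runs 2, rem=6, quantum used, demote→Q1. Q0=[P2] Q1=[P1,P3,P4] Q2=[]
t=8-10: P2@Q0 runs 2, rem=0, completes. Q0=[] Q1=[P1,P3,P4] Q2=[]
t=10-14: P1@Q1 runs 4, rem=0, completes. Q0=[] Q1=[P3,P4] Q2=[]
t=14-18: P3@Q1 runs 4, rem=3, quantum used, demote→Q2. Q0=[] Q1=[P4] Q2=[P3]
t=18-21: P4@Q1 runs 3, rem=3, I/O yield, promote→Q0. Q0=[P4] Q1=[] Q2=[P3]
t=21-23: P4@Q0 runs 2, rem=1, quantum used, demote→Q1. Q0=[] Q1=[P4] Q2=[P3]
t=23-24: P4@Q1 runs 1, rem=0, completes. Q0=[] Q1=[] Q2=[P3]
t=24-27: P3@Q2 runs 3, rem=0, completes. Q0=[] Q1=[] Q2=[]

Answer: P1(0-2) P2(2-4) P3(4-6) P4(6-8) P2(8-10) P1(10-14) P3(14-18) P4(18-21) P4(21-23) P4(23-24) P3(24-27)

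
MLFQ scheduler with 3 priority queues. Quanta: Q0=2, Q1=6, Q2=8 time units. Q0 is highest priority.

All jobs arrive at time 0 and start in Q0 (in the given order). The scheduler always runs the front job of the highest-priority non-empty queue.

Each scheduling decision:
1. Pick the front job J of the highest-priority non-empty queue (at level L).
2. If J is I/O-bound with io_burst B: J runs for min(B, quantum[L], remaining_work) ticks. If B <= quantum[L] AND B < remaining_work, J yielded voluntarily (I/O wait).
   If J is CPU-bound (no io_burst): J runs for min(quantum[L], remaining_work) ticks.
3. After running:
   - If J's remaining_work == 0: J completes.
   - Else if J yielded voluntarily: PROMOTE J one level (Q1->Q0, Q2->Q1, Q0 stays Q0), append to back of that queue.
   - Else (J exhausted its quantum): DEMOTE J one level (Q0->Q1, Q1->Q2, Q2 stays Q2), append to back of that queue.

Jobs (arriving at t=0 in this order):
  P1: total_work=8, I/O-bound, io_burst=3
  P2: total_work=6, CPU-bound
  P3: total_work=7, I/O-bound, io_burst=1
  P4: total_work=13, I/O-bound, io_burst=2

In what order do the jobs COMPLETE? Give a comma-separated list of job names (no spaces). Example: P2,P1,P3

t=0-2: P1@Q0 runs 2, rem=6, quantum used, demote→Q1. Q0=[P2,P3,P4] Q1=[P1] Q2=[]
t=2-4: P2@Q0 runs 2, rem=4, quantum used, demote→Q1. Q0=[P3,P4] Q1=[P1,P2] Q2=[]
t=4-5: P3@Q0 runs 1, rem=6, I/O yield, promote→Q0. Q0=[P4,P3] Q1=[P1,P2] Q2=[]
t=5-7: P4@Q0 runs 2, rem=11, I/O yield, promote→Q0. Q0=[P3,P4] Q1=[P1,P2] Q2=[]
t=7-8: P3@Q0 runs 1, rem=5, I/O yield, promote→Q0. Q0=[P4,P3] Q1=[P1,P2] Q2=[]
t=8-10: P4@Q0 runs 2, rem=9, I/O yield, promote→Q0. Q0=[P3,P4] Q1=[P1,P2] Q2=[]
t=10-11: P3@Q0 runs 1, rem=4, I/O yield, promote→Q0. Q0=[P4,P3] Q1=[P1,P2] Q2=[]
t=11-13: P4@Q0 runs 2, rem=7, I/O yield, promote→Q0. Q0=[P3,P4] Q1=[P1,P2] Q2=[]
t=13-14: P3@Q0 runs 1, rem=3, I/O yield, promote→Q0. Q0=[P4,P3] Q1=[P1,P2] Q2=[]
t=14-16: P4@Q0 runs 2, rem=5, I/O yield, promote→Q0. Q0=[P3,P4] Q1=[P1,P2] Q2=[]
t=16-17: P3@Q0 runs 1, rem=2, I/O yield, promote→Q0. Q0=[P4,P3] Q1=[P1,P2] Q2=[]
t=17-19: P4@Q0 runs 2, rem=3, I/O yield, promote→Q0. Q0=[P3,P4] Q1=[P1,P2] Q2=[]
t=19-20: P3@Q0 runs 1, rem=1, I/O yield, promote→Q0. Q0=[P4,P3] Q1=[P1,P2] Q2=[]
t=20-22: P4@Q0 runs 2, rem=1, I/O yield, promote→Q0. Q0=[P3,P4] Q1=[P1,P2] Q2=[]
t=22-23: P3@Q0 runs 1, rem=0, completes. Q0=[P4] Q1=[P1,P2] Q2=[]
t=23-24: P4@Q0 runs 1, rem=0, completes. Q0=[] Q1=[P1,P2] Q2=[]
t=24-27: P1@Q1 runs 3, rem=3, I/O yield, promote→Q0. Q0=[P1] Q1=[P2] Q2=[]
t=27-29: P1@Q0 runs 2, rem=1, quantum used, demote→Q1. Q0=[] Q1=[P2,P1] Q2=[]
t=29-33: P2@Q1 runs 4, rem=0, completes. Q0=[] Q1=[P1] Q2=[]
t=33-34: P1@Q1 runs 1, rem=0, completes. Q0=[] Q1=[] Q2=[]

Answer: P3,P4,P2,P1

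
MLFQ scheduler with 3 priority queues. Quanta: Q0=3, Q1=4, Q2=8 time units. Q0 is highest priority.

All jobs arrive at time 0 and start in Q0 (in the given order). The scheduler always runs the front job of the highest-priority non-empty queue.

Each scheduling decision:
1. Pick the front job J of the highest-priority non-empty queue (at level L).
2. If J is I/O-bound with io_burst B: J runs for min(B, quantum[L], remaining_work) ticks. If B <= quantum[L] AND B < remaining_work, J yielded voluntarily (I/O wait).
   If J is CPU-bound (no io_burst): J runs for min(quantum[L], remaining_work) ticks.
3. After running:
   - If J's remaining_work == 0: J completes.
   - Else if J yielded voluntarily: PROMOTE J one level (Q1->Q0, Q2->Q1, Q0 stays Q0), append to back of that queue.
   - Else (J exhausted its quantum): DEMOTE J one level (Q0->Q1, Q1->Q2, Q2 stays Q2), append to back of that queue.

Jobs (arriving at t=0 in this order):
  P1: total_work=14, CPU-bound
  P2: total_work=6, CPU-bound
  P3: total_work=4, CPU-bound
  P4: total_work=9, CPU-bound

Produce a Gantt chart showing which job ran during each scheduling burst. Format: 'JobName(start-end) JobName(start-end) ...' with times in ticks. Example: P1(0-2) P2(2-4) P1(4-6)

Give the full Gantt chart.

t=0-3: P1@Q0 runs 3, rem=11, quantum used, demote→Q1. Q0=[P2,P3,P4] Q1=[P1] Q2=[]
t=3-6: P2@Q0 runs 3, rem=3, quantum used, demote→Q1. Q0=[P3,P4] Q1=[P1,P2] Q2=[]
t=6-9: P3@Q0 runs 3, rem=1, quantum used, demote→Q1. Q0=[P4] Q1=[P1,P2,P3] Q2=[]
t=9-12: P4@Q0 runs 3, rem=6, quantum used, demote→Q1. Q0=[] Q1=[P1,P2,P3,P4] Q2=[]
t=12-16: P1@Q1 runs 4, rem=7, quantum used, demote→Q2. Q0=[] Q1=[P2,P3,P4] Q2=[P1]
t=16-19: P2@Q1 runs 3, rem=0, completes. Q0=[] Q1=[P3,P4] Q2=[P1]
t=19-20: P3@Q1 runs 1, rem=0, completes. Q0=[] Q1=[P4] Q2=[P1]
t=20-24: P4@Q1 runs 4, rem=2, quantum used, demote→Q2. Q0=[] Q1=[] Q2=[P1,P4]
t=24-31: P1@Q2 runs 7, rem=0, completes. Q0=[] Q1=[] Q2=[P4]
t=31-33: P4@Q2 runs 2, rem=0, completes. Q0=[] Q1=[] Q2=[]

Answer: P1(0-3) P2(3-6) P3(6-9) P4(9-12) P1(12-16) P2(16-19) P3(19-20) P4(20-24) P1(24-31) P4(31-33)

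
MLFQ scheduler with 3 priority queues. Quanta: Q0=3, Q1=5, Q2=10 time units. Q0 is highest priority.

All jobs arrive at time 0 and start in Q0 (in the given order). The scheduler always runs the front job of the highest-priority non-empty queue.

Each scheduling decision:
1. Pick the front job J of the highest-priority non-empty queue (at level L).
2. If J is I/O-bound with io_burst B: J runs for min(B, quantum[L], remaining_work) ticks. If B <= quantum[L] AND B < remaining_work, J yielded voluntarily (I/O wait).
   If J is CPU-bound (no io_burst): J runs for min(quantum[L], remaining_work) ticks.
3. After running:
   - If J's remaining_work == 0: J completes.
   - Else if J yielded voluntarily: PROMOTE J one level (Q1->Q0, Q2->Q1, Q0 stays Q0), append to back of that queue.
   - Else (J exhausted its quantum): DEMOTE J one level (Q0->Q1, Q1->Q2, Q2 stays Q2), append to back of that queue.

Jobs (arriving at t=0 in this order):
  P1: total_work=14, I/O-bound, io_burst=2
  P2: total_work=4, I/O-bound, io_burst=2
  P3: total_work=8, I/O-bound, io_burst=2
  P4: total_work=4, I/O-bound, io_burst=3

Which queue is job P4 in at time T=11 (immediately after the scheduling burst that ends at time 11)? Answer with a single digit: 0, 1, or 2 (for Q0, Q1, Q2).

Answer: 0

Derivation:
t=0-2: P1@Q0 runs 2, rem=12, I/O yield, promote→Q0. Q0=[P2,P3,P4,P1] Q1=[] Q2=[]
t=2-4: P2@Q0 runs 2, rem=2, I/O yield, promote→Q0. Q0=[P3,P4,P1,P2] Q1=[] Q2=[]
t=4-6: P3@Q0 runs 2, rem=6, I/O yield, promote→Q0. Q0=[P4,P1,P2,P3] Q1=[] Q2=[]
t=6-9: P4@Q0 runs 3, rem=1, I/O yield, promote→Q0. Q0=[P1,P2,P3,P4] Q1=[] Q2=[]
t=9-11: P1@Q0 runs 2, rem=10, I/O yield, promote→Q0. Q0=[P2,P3,P4,P1] Q1=[] Q2=[]
t=11-13: P2@Q0 runs 2, rem=0, completes. Q0=[P3,P4,P1] Q1=[] Q2=[]
t=13-15: P3@Q0 runs 2, rem=4, I/O yield, promote→Q0. Q0=[P4,P1,P3] Q1=[] Q2=[]
t=15-16: P4@Q0 runs 1, rem=0, completes. Q0=[P1,P3] Q1=[] Q2=[]
t=16-18: P1@Q0 runs 2, rem=8, I/O yield, promote→Q0. Q0=[P3,P1] Q1=[] Q2=[]
t=18-20: P3@Q0 runs 2, rem=2, I/O yield, promote→Q0. Q0=[P1,P3] Q1=[] Q2=[]
t=20-22: P1@Q0 runs 2, rem=6, I/O yield, promote→Q0. Q0=[P3,P1] Q1=[] Q2=[]
t=22-24: P3@Q0 runs 2, rem=0, completes. Q0=[P1] Q1=[] Q2=[]
t=24-26: P1@Q0 runs 2, rem=4, I/O yield, promote→Q0. Q0=[P1] Q1=[] Q2=[]
t=26-28: P1@Q0 runs 2, rem=2, I/O yield, promote→Q0. Q0=[P1] Q1=[] Q2=[]
t=28-30: P1@Q0 runs 2, rem=0, completes. Q0=[] Q1=[] Q2=[]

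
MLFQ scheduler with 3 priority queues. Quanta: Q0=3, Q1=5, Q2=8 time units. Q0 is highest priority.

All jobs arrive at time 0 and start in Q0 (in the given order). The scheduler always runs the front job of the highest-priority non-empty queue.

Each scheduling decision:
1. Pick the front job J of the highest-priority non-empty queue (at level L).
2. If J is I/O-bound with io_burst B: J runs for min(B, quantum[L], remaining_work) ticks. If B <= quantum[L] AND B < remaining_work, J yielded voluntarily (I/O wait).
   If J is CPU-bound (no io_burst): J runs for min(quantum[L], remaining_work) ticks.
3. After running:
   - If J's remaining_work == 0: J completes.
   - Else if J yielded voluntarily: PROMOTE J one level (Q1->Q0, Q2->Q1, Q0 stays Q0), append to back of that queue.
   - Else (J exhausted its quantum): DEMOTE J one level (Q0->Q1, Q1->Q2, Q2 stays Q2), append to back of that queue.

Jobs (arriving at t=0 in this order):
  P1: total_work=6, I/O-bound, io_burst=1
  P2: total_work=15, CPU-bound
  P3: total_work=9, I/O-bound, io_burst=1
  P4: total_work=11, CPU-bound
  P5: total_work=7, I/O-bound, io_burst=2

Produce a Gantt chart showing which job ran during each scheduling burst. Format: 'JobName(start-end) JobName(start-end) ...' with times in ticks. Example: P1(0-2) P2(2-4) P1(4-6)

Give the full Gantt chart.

t=0-1: P1@Q0 runs 1, rem=5, I/O yield, promote→Q0. Q0=[P2,P3,P4,P5,P1] Q1=[] Q2=[]
t=1-4: P2@Q0 runs 3, rem=12, quantum used, demote→Q1. Q0=[P3,P4,P5,P1] Q1=[P2] Q2=[]
t=4-5: P3@Q0 runs 1, rem=8, I/O yield, promote→Q0. Q0=[P4,P5,P1,P3] Q1=[P2] Q2=[]
t=5-8: P4@Q0 runs 3, rem=8, quantum used, demote→Q1. Q0=[P5,P1,P3] Q1=[P2,P4] Q2=[]
t=8-10: P5@Q0 runs 2, rem=5, I/O yield, promote→Q0. Q0=[P1,P3,P5] Q1=[P2,P4] Q2=[]
t=10-11: P1@Q0 runs 1, rem=4, I/O yield, promote→Q0. Q0=[P3,P5,P1] Q1=[P2,P4] Q2=[]
t=11-12: P3@Q0 runs 1, rem=7, I/O yield, promote→Q0. Q0=[P5,P1,P3] Q1=[P2,P4] Q2=[]
t=12-14: P5@Q0 runs 2, rem=3, I/O yield, promote→Q0. Q0=[P1,P3,P5] Q1=[P2,P4] Q2=[]
t=14-15: P1@Q0 runs 1, rem=3, I/O yield, promote→Q0. Q0=[P3,P5,P1] Q1=[P2,P4] Q2=[]
t=15-16: P3@Q0 runs 1, rem=6, I/O yield, promote→Q0. Q0=[P5,P1,P3] Q1=[P2,P4] Q2=[]
t=16-18: P5@Q0 runs 2, rem=1, I/O yield, promote→Q0. Q0=[P1,P3,P5] Q1=[P2,P4] Q2=[]
t=18-19: P1@Q0 runs 1, rem=2, I/O yield, promote→Q0. Q0=[P3,P5,P1] Q1=[P2,P4] Q2=[]
t=19-20: P3@Q0 runs 1, rem=5, I/O yield, promote→Q0. Q0=[P5,P1,P3] Q1=[P2,P4] Q2=[]
t=20-21: P5@Q0 runs 1, rem=0, completes. Q0=[P1,P3] Q1=[P2,P4] Q2=[]
t=21-22: P1@Q0 runs 1, rem=1, I/O yield, promote→Q0. Q0=[P3,P1] Q1=[P2,P4] Q2=[]
t=22-23: P3@Q0 runs 1, rem=4, I/O yield, promote→Q0. Q0=[P1,P3] Q1=[P2,P4] Q2=[]
t=23-24: P1@Q0 runs 1, rem=0, completes. Q0=[P3] Q1=[P2,P4] Q2=[]
t=24-25: P3@Q0 runs 1, rem=3, I/O yield, promote→Q0. Q0=[P3] Q1=[P2,P4] Q2=[]
t=25-26: P3@Q0 runs 1, rem=2, I/O yield, promote→Q0. Q0=[P3] Q1=[P2,P4] Q2=[]
t=26-27: P3@Q0 runs 1, rem=1, I/O yield, promote→Q0. Q0=[P3] Q1=[P2,P4] Q2=[]
t=27-28: P3@Q0 runs 1, rem=0, completes. Q0=[] Q1=[P2,P4] Q2=[]
t=28-33: P2@Q1 runs 5, rem=7, quantum used, demote→Q2. Q0=[] Q1=[P4] Q2=[P2]
t=33-38: P4@Q1 runs 5, rem=3, quantum used, demote→Q2. Q0=[] Q1=[] Q2=[P2,P4]
t=38-45: P2@Q2 runs 7, rem=0, completes. Q0=[] Q1=[] Q2=[P4]
t=45-48: P4@Q2 runs 3, rem=0, completes. Q0=[] Q1=[] Q2=[]

Answer: P1(0-1) P2(1-4) P3(4-5) P4(5-8) P5(8-10) P1(10-11) P3(11-12) P5(12-14) P1(14-15) P3(15-16) P5(16-18) P1(18-19) P3(19-20) P5(20-21) P1(21-22) P3(22-23) P1(23-24) P3(24-25) P3(25-26) P3(26-27) P3(27-28) P2(28-33) P4(33-38) P2(38-45) P4(45-48)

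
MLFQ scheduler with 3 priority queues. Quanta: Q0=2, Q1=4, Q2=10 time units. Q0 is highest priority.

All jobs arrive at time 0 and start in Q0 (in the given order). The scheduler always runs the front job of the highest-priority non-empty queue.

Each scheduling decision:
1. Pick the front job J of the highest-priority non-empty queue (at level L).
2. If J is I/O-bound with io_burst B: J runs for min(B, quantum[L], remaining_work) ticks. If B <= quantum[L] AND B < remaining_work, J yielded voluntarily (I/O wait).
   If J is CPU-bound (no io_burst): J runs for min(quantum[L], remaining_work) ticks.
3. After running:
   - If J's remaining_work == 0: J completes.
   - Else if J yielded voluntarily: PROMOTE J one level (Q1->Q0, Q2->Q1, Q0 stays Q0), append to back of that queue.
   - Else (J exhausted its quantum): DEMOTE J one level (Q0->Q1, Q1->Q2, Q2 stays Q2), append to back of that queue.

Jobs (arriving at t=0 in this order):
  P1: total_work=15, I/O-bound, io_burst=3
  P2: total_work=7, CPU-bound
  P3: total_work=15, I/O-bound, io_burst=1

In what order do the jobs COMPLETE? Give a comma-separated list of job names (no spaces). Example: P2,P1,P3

Answer: P3,P1,P2

Derivation:
t=0-2: P1@Q0 runs 2, rem=13, quantum used, demote→Q1. Q0=[P2,P3] Q1=[P1] Q2=[]
t=2-4: P2@Q0 runs 2, rem=5, quantum used, demote→Q1. Q0=[P3] Q1=[P1,P2] Q2=[]
t=4-5: P3@Q0 runs 1, rem=14, I/O yield, promote→Q0. Q0=[P3] Q1=[P1,P2] Q2=[]
t=5-6: P3@Q0 runs 1, rem=13, I/O yield, promote→Q0. Q0=[P3] Q1=[P1,P2] Q2=[]
t=6-7: P3@Q0 runs 1, rem=12, I/O yield, promote→Q0. Q0=[P3] Q1=[P1,P2] Q2=[]
t=7-8: P3@Q0 runs 1, rem=11, I/O yield, promote→Q0. Q0=[P3] Q1=[P1,P2] Q2=[]
t=8-9: P3@Q0 runs 1, rem=10, I/O yield, promote→Q0. Q0=[P3] Q1=[P1,P2] Q2=[]
t=9-10: P3@Q0 runs 1, rem=9, I/O yield, promote→Q0. Q0=[P3] Q1=[P1,P2] Q2=[]
t=10-11: P3@Q0 runs 1, rem=8, I/O yield, promote→Q0. Q0=[P3] Q1=[P1,P2] Q2=[]
t=11-12: P3@Q0 runs 1, rem=7, I/O yield, promote→Q0. Q0=[P3] Q1=[P1,P2] Q2=[]
t=12-13: P3@Q0 runs 1, rem=6, I/O yield, promote→Q0. Q0=[P3] Q1=[P1,P2] Q2=[]
t=13-14: P3@Q0 runs 1, rem=5, I/O yield, promote→Q0. Q0=[P3] Q1=[P1,P2] Q2=[]
t=14-15: P3@Q0 runs 1, rem=4, I/O yield, promote→Q0. Q0=[P3] Q1=[P1,P2] Q2=[]
t=15-16: P3@Q0 runs 1, rem=3, I/O yield, promote→Q0. Q0=[P3] Q1=[P1,P2] Q2=[]
t=16-17: P3@Q0 runs 1, rem=2, I/O yield, promote→Q0. Q0=[P3] Q1=[P1,P2] Q2=[]
t=17-18: P3@Q0 runs 1, rem=1, I/O yield, promote→Q0. Q0=[P3] Q1=[P1,P2] Q2=[]
t=18-19: P3@Q0 runs 1, rem=0, completes. Q0=[] Q1=[P1,P2] Q2=[]
t=19-22: P1@Q1 runs 3, rem=10, I/O yield, promote→Q0. Q0=[P1] Q1=[P2] Q2=[]
t=22-24: P1@Q0 runs 2, rem=8, quantum used, demote→Q1. Q0=[] Q1=[P2,P1] Q2=[]
t=24-28: P2@Q1 runs 4, rem=1, quantum used, demote→Q2. Q0=[] Q1=[P1] Q2=[P2]
t=28-31: P1@Q1 runs 3, rem=5, I/O yield, promote→Q0. Q0=[P1] Q1=[] Q2=[P2]
t=31-33: P1@Q0 runs 2, rem=3, quantum used, demote→Q1. Q0=[] Q1=[P1] Q2=[P2]
t=33-36: P1@Q1 runs 3, rem=0, completes. Q0=[] Q1=[] Q2=[P2]
t=36-37: P2@Q2 runs 1, rem=0, completes. Q0=[] Q1=[] Q2=[]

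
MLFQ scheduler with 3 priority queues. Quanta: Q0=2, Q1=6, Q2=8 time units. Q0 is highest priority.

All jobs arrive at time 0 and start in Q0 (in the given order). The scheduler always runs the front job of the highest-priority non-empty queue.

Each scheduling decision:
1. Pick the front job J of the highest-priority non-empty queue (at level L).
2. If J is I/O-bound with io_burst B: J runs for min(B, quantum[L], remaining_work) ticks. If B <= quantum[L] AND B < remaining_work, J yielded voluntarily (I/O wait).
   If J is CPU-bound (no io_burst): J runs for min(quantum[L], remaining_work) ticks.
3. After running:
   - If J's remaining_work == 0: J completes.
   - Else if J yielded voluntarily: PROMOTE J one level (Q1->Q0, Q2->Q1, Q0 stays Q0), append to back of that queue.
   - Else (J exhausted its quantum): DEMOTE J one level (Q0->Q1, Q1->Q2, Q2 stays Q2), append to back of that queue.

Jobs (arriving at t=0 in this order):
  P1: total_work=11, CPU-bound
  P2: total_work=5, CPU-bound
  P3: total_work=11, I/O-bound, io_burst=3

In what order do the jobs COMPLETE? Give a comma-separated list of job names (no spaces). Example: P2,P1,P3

t=0-2: P1@Q0 runs 2, rem=9, quantum used, demote→Q1. Q0=[P2,P3] Q1=[P1] Q2=[]
t=2-4: P2@Q0 runs 2, rem=3, quantum used, demote→Q1. Q0=[P3] Q1=[P1,P2] Q2=[]
t=4-6: P3@Q0 runs 2, rem=9, quantum used, demote→Q1. Q0=[] Q1=[P1,P2,P3] Q2=[]
t=6-12: P1@Q1 runs 6, rem=3, quantum used, demote→Q2. Q0=[] Q1=[P2,P3] Q2=[P1]
t=12-15: P2@Q1 runs 3, rem=0, completes. Q0=[] Q1=[P3] Q2=[P1]
t=15-18: P3@Q1 runs 3, rem=6, I/O yield, promote→Q0. Q0=[P3] Q1=[] Q2=[P1]
t=18-20: P3@Q0 runs 2, rem=4, quantum used, demote→Q1. Q0=[] Q1=[P3] Q2=[P1]
t=20-23: P3@Q1 runs 3, rem=1, I/O yield, promote→Q0. Q0=[P3] Q1=[] Q2=[P1]
t=23-24: P3@Q0 runs 1, rem=0, completes. Q0=[] Q1=[] Q2=[P1]
t=24-27: P1@Q2 runs 3, rem=0, completes. Q0=[] Q1=[] Q2=[]

Answer: P2,P3,P1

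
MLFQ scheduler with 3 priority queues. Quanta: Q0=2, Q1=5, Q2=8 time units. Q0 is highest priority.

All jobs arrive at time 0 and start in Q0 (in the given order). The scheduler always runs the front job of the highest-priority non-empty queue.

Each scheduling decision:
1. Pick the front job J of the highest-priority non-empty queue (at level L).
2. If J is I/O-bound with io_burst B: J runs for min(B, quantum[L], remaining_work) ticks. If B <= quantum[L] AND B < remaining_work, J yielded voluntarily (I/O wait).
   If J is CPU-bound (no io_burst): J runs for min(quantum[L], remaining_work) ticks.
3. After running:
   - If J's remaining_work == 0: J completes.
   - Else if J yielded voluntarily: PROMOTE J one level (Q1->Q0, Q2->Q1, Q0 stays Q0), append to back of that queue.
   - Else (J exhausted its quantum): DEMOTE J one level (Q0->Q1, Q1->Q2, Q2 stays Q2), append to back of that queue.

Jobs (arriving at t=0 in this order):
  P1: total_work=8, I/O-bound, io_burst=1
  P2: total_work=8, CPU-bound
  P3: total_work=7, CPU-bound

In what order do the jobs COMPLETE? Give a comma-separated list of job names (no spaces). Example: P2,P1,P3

Answer: P1,P3,P2

Derivation:
t=0-1: P1@Q0 runs 1, rem=7, I/O yield, promote→Q0. Q0=[P2,P3,P1] Q1=[] Q2=[]
t=1-3: P2@Q0 runs 2, rem=6, quantum used, demote→Q1. Q0=[P3,P1] Q1=[P2] Q2=[]
t=3-5: P3@Q0 runs 2, rem=5, quantum used, demote→Q1. Q0=[P1] Q1=[P2,P3] Q2=[]
t=5-6: P1@Q0 runs 1, rem=6, I/O yield, promote→Q0. Q0=[P1] Q1=[P2,P3] Q2=[]
t=6-7: P1@Q0 runs 1, rem=5, I/O yield, promote→Q0. Q0=[P1] Q1=[P2,P3] Q2=[]
t=7-8: P1@Q0 runs 1, rem=4, I/O yield, promote→Q0. Q0=[P1] Q1=[P2,P3] Q2=[]
t=8-9: P1@Q0 runs 1, rem=3, I/O yield, promote→Q0. Q0=[P1] Q1=[P2,P3] Q2=[]
t=9-10: P1@Q0 runs 1, rem=2, I/O yield, promote→Q0. Q0=[P1] Q1=[P2,P3] Q2=[]
t=10-11: P1@Q0 runs 1, rem=1, I/O yield, promote→Q0. Q0=[P1] Q1=[P2,P3] Q2=[]
t=11-12: P1@Q0 runs 1, rem=0, completes. Q0=[] Q1=[P2,P3] Q2=[]
t=12-17: P2@Q1 runs 5, rem=1, quantum used, demote→Q2. Q0=[] Q1=[P3] Q2=[P2]
t=17-22: P3@Q1 runs 5, rem=0, completes. Q0=[] Q1=[] Q2=[P2]
t=22-23: P2@Q2 runs 1, rem=0, completes. Q0=[] Q1=[] Q2=[]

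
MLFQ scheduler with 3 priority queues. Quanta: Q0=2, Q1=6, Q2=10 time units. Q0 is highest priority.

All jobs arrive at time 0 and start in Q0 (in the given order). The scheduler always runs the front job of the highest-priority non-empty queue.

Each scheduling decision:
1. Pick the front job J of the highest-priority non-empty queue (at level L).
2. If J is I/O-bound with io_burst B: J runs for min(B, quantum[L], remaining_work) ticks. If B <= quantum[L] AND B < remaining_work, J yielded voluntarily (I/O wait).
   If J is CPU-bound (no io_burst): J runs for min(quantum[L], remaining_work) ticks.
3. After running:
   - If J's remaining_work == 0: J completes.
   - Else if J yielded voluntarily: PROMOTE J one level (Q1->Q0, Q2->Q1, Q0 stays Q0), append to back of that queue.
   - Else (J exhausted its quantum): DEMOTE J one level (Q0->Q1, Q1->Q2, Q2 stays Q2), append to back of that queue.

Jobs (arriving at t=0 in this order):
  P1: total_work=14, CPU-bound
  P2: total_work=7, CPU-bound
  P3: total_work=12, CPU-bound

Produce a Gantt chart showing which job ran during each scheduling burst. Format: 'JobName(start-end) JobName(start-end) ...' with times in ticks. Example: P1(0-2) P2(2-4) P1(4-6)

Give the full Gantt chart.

Answer: P1(0-2) P2(2-4) P3(4-6) P1(6-12) P2(12-17) P3(17-23) P1(23-29) P3(29-33)

Derivation:
t=0-2: P1@Q0 runs 2, rem=12, quantum used, demote→Q1. Q0=[P2,P3] Q1=[P1] Q2=[]
t=2-4: P2@Q0 runs 2, rem=5, quantum used, demote→Q1. Q0=[P3] Q1=[P1,P2] Q2=[]
t=4-6: P3@Q0 runs 2, rem=10, quantum used, demote→Q1. Q0=[] Q1=[P1,P2,P3] Q2=[]
t=6-12: P1@Q1 runs 6, rem=6, quantum used, demote→Q2. Q0=[] Q1=[P2,P3] Q2=[P1]
t=12-17: P2@Q1 runs 5, rem=0, completes. Q0=[] Q1=[P3] Q2=[P1]
t=17-23: P3@Q1 runs 6, rem=4, quantum used, demote→Q2. Q0=[] Q1=[] Q2=[P1,P3]
t=23-29: P1@Q2 runs 6, rem=0, completes. Q0=[] Q1=[] Q2=[P3]
t=29-33: P3@Q2 runs 4, rem=0, completes. Q0=[] Q1=[] Q2=[]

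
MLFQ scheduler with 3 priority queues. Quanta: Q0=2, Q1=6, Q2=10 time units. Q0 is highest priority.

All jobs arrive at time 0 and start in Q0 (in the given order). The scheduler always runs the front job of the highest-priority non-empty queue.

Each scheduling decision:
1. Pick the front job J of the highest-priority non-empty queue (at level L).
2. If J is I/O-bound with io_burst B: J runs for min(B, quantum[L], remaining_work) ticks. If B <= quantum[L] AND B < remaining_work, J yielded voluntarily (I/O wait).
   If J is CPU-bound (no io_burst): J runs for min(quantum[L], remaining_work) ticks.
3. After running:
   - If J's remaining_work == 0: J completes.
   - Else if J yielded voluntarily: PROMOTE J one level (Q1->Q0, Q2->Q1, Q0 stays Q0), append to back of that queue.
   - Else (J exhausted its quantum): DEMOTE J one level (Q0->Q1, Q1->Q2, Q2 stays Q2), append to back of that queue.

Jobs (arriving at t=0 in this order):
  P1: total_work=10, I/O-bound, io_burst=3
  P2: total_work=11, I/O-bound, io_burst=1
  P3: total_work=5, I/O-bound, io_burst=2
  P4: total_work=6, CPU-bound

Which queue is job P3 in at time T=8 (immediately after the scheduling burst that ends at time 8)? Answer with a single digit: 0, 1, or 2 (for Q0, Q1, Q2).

Answer: 0

Derivation:
t=0-2: P1@Q0 runs 2, rem=8, quantum used, demote→Q1. Q0=[P2,P3,P4] Q1=[P1] Q2=[]
t=2-3: P2@Q0 runs 1, rem=10, I/O yield, promote→Q0. Q0=[P3,P4,P2] Q1=[P1] Q2=[]
t=3-5: P3@Q0 runs 2, rem=3, I/O yield, promote→Q0. Q0=[P4,P2,P3] Q1=[P1] Q2=[]
t=5-7: P4@Q0 runs 2, rem=4, quantum used, demote→Q1. Q0=[P2,P3] Q1=[P1,P4] Q2=[]
t=7-8: P2@Q0 runs 1, rem=9, I/O yield, promote→Q0. Q0=[P3,P2] Q1=[P1,P4] Q2=[]
t=8-10: P3@Q0 runs 2, rem=1, I/O yield, promote→Q0. Q0=[P2,P3] Q1=[P1,P4] Q2=[]
t=10-11: P2@Q0 runs 1, rem=8, I/O yield, promote→Q0. Q0=[P3,P2] Q1=[P1,P4] Q2=[]
t=11-12: P3@Q0 runs 1, rem=0, completes. Q0=[P2] Q1=[P1,P4] Q2=[]
t=12-13: P2@Q0 runs 1, rem=7, I/O yield, promote→Q0. Q0=[P2] Q1=[P1,P4] Q2=[]
t=13-14: P2@Q0 runs 1, rem=6, I/O yield, promote→Q0. Q0=[P2] Q1=[P1,P4] Q2=[]
t=14-15: P2@Q0 runs 1, rem=5, I/O yield, promote→Q0. Q0=[P2] Q1=[P1,P4] Q2=[]
t=15-16: P2@Q0 runs 1, rem=4, I/O yield, promote→Q0. Q0=[P2] Q1=[P1,P4] Q2=[]
t=16-17: P2@Q0 runs 1, rem=3, I/O yield, promote→Q0. Q0=[P2] Q1=[P1,P4] Q2=[]
t=17-18: P2@Q0 runs 1, rem=2, I/O yield, promote→Q0. Q0=[P2] Q1=[P1,P4] Q2=[]
t=18-19: P2@Q0 runs 1, rem=1, I/O yield, promote→Q0. Q0=[P2] Q1=[P1,P4] Q2=[]
t=19-20: P2@Q0 runs 1, rem=0, completes. Q0=[] Q1=[P1,P4] Q2=[]
t=20-23: P1@Q1 runs 3, rem=5, I/O yield, promote→Q0. Q0=[P1] Q1=[P4] Q2=[]
t=23-25: P1@Q0 runs 2, rem=3, quantum used, demote→Q1. Q0=[] Q1=[P4,P1] Q2=[]
t=25-29: P4@Q1 runs 4, rem=0, completes. Q0=[] Q1=[P1] Q2=[]
t=29-32: P1@Q1 runs 3, rem=0, completes. Q0=[] Q1=[] Q2=[]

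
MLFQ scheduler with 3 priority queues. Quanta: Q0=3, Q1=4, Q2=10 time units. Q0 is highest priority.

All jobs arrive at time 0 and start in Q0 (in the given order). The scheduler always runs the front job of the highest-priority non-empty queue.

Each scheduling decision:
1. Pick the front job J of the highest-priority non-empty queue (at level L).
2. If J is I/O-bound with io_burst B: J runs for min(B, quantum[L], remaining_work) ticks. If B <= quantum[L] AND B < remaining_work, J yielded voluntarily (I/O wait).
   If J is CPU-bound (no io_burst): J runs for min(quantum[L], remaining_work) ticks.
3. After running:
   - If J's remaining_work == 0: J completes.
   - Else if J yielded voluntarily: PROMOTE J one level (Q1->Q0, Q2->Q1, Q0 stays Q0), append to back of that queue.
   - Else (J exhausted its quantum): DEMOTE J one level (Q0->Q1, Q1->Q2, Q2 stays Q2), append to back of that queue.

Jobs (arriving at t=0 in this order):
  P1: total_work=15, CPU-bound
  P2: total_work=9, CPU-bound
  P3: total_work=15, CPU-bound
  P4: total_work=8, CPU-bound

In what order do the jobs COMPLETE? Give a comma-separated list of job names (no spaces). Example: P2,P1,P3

Answer: P1,P2,P3,P4

Derivation:
t=0-3: P1@Q0 runs 3, rem=12, quantum used, demote→Q1. Q0=[P2,P3,P4] Q1=[P1] Q2=[]
t=3-6: P2@Q0 runs 3, rem=6, quantum used, demote→Q1. Q0=[P3,P4] Q1=[P1,P2] Q2=[]
t=6-9: P3@Q0 runs 3, rem=12, quantum used, demote→Q1. Q0=[P4] Q1=[P1,P2,P3] Q2=[]
t=9-12: P4@Q0 runs 3, rem=5, quantum used, demote→Q1. Q0=[] Q1=[P1,P2,P3,P4] Q2=[]
t=12-16: P1@Q1 runs 4, rem=8, quantum used, demote→Q2. Q0=[] Q1=[P2,P3,P4] Q2=[P1]
t=16-20: P2@Q1 runs 4, rem=2, quantum used, demote→Q2. Q0=[] Q1=[P3,P4] Q2=[P1,P2]
t=20-24: P3@Q1 runs 4, rem=8, quantum used, demote→Q2. Q0=[] Q1=[P4] Q2=[P1,P2,P3]
t=24-28: P4@Q1 runs 4, rem=1, quantum used, demote→Q2. Q0=[] Q1=[] Q2=[P1,P2,P3,P4]
t=28-36: P1@Q2 runs 8, rem=0, completes. Q0=[] Q1=[] Q2=[P2,P3,P4]
t=36-38: P2@Q2 runs 2, rem=0, completes. Q0=[] Q1=[] Q2=[P3,P4]
t=38-46: P3@Q2 runs 8, rem=0, completes. Q0=[] Q1=[] Q2=[P4]
t=46-47: P4@Q2 runs 1, rem=0, completes. Q0=[] Q1=[] Q2=[]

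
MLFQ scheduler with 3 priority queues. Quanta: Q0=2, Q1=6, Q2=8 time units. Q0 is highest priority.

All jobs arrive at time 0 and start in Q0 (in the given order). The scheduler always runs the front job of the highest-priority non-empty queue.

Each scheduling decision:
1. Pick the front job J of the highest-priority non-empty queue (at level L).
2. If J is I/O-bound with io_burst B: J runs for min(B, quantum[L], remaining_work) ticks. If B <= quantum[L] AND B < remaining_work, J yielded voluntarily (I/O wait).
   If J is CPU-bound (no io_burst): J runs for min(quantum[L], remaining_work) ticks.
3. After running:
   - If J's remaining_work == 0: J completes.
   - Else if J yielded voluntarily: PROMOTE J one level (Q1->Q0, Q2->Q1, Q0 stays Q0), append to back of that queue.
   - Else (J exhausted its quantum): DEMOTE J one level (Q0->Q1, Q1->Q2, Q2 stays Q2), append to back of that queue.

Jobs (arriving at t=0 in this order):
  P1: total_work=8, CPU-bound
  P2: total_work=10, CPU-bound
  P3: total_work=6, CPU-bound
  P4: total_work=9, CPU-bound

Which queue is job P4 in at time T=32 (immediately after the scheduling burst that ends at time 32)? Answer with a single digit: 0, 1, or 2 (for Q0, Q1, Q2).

Answer: 2

Derivation:
t=0-2: P1@Q0 runs 2, rem=6, quantum used, demote→Q1. Q0=[P2,P3,P4] Q1=[P1] Q2=[]
t=2-4: P2@Q0 runs 2, rem=8, quantum used, demote→Q1. Q0=[P3,P4] Q1=[P1,P2] Q2=[]
t=4-6: P3@Q0 runs 2, rem=4, quantum used, demote→Q1. Q0=[P4] Q1=[P1,P2,P3] Q2=[]
t=6-8: P4@Q0 runs 2, rem=7, quantum used, demote→Q1. Q0=[] Q1=[P1,P2,P3,P4] Q2=[]
t=8-14: P1@Q1 runs 6, rem=0, completes. Q0=[] Q1=[P2,P3,P4] Q2=[]
t=14-20: P2@Q1 runs 6, rem=2, quantum used, demote→Q2. Q0=[] Q1=[P3,P4] Q2=[P2]
t=20-24: P3@Q1 runs 4, rem=0, completes. Q0=[] Q1=[P4] Q2=[P2]
t=24-30: P4@Q1 runs 6, rem=1, quantum used, demote→Q2. Q0=[] Q1=[] Q2=[P2,P4]
t=30-32: P2@Q2 runs 2, rem=0, completes. Q0=[] Q1=[] Q2=[P4]
t=32-33: P4@Q2 runs 1, rem=0, completes. Q0=[] Q1=[] Q2=[]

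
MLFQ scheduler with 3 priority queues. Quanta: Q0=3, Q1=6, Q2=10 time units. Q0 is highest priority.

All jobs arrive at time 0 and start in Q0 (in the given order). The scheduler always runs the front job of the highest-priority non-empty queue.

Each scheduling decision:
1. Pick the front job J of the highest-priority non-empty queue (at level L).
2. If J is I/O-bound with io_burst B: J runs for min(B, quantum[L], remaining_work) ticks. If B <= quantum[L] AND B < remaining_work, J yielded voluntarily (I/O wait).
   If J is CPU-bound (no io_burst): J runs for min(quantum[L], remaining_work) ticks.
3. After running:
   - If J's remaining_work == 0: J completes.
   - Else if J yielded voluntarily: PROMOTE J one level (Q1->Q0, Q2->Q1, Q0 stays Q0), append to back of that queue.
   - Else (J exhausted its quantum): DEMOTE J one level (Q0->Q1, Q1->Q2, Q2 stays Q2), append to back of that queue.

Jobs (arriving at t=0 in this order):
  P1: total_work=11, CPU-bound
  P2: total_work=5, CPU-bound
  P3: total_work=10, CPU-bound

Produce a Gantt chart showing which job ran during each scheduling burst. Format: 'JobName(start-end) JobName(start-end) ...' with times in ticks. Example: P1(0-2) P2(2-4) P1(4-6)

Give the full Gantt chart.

Answer: P1(0-3) P2(3-6) P3(6-9) P1(9-15) P2(15-17) P3(17-23) P1(23-25) P3(25-26)

Derivation:
t=0-3: P1@Q0 runs 3, rem=8, quantum used, demote→Q1. Q0=[P2,P3] Q1=[P1] Q2=[]
t=3-6: P2@Q0 runs 3, rem=2, quantum used, demote→Q1. Q0=[P3] Q1=[P1,P2] Q2=[]
t=6-9: P3@Q0 runs 3, rem=7, quantum used, demote→Q1. Q0=[] Q1=[P1,P2,P3] Q2=[]
t=9-15: P1@Q1 runs 6, rem=2, quantum used, demote→Q2. Q0=[] Q1=[P2,P3] Q2=[P1]
t=15-17: P2@Q1 runs 2, rem=0, completes. Q0=[] Q1=[P3] Q2=[P1]
t=17-23: P3@Q1 runs 6, rem=1, quantum used, demote→Q2. Q0=[] Q1=[] Q2=[P1,P3]
t=23-25: P1@Q2 runs 2, rem=0, completes. Q0=[] Q1=[] Q2=[P3]
t=25-26: P3@Q2 runs 1, rem=0, completes. Q0=[] Q1=[] Q2=[]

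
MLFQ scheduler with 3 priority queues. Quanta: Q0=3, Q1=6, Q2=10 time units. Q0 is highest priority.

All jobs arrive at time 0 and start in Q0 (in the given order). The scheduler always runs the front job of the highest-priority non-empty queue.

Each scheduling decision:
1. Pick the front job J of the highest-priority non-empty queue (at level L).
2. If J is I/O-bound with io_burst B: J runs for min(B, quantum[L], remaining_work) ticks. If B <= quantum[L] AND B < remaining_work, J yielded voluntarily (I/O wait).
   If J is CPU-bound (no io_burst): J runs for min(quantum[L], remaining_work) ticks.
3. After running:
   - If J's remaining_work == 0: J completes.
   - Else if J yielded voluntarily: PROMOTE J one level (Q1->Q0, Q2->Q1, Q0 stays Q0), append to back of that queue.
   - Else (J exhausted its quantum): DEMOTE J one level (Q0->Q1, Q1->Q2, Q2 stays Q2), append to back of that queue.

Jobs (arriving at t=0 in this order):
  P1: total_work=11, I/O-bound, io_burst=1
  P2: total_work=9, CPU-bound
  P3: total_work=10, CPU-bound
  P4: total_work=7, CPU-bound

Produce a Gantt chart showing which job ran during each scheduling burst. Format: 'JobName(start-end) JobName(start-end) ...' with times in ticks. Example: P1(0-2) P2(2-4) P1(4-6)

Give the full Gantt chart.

t=0-1: P1@Q0 runs 1, rem=10, I/O yield, promote→Q0. Q0=[P2,P3,P4,P1] Q1=[] Q2=[]
t=1-4: P2@Q0 runs 3, rem=6, quantum used, demote→Q1. Q0=[P3,P4,P1] Q1=[P2] Q2=[]
t=4-7: P3@Q0 runs 3, rem=7, quantum used, demote→Q1. Q0=[P4,P1] Q1=[P2,P3] Q2=[]
t=7-10: P4@Q0 runs 3, rem=4, quantum used, demote→Q1. Q0=[P1] Q1=[P2,P3,P4] Q2=[]
t=10-11: P1@Q0 runs 1, rem=9, I/O yield, promote→Q0. Q0=[P1] Q1=[P2,P3,P4] Q2=[]
t=11-12: P1@Q0 runs 1, rem=8, I/O yield, promote→Q0. Q0=[P1] Q1=[P2,P3,P4] Q2=[]
t=12-13: P1@Q0 runs 1, rem=7, I/O yield, promote→Q0. Q0=[P1] Q1=[P2,P3,P4] Q2=[]
t=13-14: P1@Q0 runs 1, rem=6, I/O yield, promote→Q0. Q0=[P1] Q1=[P2,P3,P4] Q2=[]
t=14-15: P1@Q0 runs 1, rem=5, I/O yield, promote→Q0. Q0=[P1] Q1=[P2,P3,P4] Q2=[]
t=15-16: P1@Q0 runs 1, rem=4, I/O yield, promote→Q0. Q0=[P1] Q1=[P2,P3,P4] Q2=[]
t=16-17: P1@Q0 runs 1, rem=3, I/O yield, promote→Q0. Q0=[P1] Q1=[P2,P3,P4] Q2=[]
t=17-18: P1@Q0 runs 1, rem=2, I/O yield, promote→Q0. Q0=[P1] Q1=[P2,P3,P4] Q2=[]
t=18-19: P1@Q0 runs 1, rem=1, I/O yield, promote→Q0. Q0=[P1] Q1=[P2,P3,P4] Q2=[]
t=19-20: P1@Q0 runs 1, rem=0, completes. Q0=[] Q1=[P2,P3,P4] Q2=[]
t=20-26: P2@Q1 runs 6, rem=0, completes. Q0=[] Q1=[P3,P4] Q2=[]
t=26-32: P3@Q1 runs 6, rem=1, quantum used, demote→Q2. Q0=[] Q1=[P4] Q2=[P3]
t=32-36: P4@Q1 runs 4, rem=0, completes. Q0=[] Q1=[] Q2=[P3]
t=36-37: P3@Q2 runs 1, rem=0, completes. Q0=[] Q1=[] Q2=[]

Answer: P1(0-1) P2(1-4) P3(4-7) P4(7-10) P1(10-11) P1(11-12) P1(12-13) P1(13-14) P1(14-15) P1(15-16) P1(16-17) P1(17-18) P1(18-19) P1(19-20) P2(20-26) P3(26-32) P4(32-36) P3(36-37)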